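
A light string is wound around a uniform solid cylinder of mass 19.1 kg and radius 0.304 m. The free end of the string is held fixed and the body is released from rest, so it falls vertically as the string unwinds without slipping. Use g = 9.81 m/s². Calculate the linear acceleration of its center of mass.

Translation: Mg − T = Ma. Rotation about the center: TR = Iα with I = ½MR².
With a = αR: T = (I/R²)a = (1/2)M a, so Mg = (1 + 0.5000)Ma.
a = g/(1 + 0.5000) = 9.81/1.500 = 6.540 m/s².

a ≈ 6.54 m/s²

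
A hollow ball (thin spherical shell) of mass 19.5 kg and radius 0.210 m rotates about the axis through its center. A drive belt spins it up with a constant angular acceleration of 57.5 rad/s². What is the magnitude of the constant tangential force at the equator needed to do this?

F ≈ 157 N

I = (2/3)MR² = (2/3)(19.5)(0.210)² = 0.5733 kg·m².
The required torque is τ = Iα = (0.5733)(57.50) = 32.96 N·m.
A tangential force at the equator gives τ = FR, so F = τ/R = 32.96/0.210 = 157.0 N.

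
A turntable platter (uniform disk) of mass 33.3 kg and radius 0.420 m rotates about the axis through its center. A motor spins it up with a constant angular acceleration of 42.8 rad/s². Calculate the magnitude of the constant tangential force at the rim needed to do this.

I = ½MR² = (1/2)(33.3)(0.420)² = 2.937 kg·m².
The required torque is τ = Iα = (2.937)(42.80) = 125.7 N·m.
A tangential force at the rim gives τ = FR, so F = τ/R = 125.7/0.420 = 299.3 N.

F ≈ 299 N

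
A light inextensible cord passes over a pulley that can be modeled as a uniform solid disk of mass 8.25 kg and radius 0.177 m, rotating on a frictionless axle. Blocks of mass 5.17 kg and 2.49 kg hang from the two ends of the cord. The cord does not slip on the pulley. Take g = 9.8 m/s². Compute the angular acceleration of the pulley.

I = ½MR² = (1/2)(8.25)(0.177)² = 0.1292 kg·m².
Heavier block: m₁g − T₁ = m₁a. Lighter block: T₂ − m₂g = m₂a.
Pulley: (T₁ − T₂)R = Iα = I(a/R), so T₁ − T₂ = (I/R²)a = (1/2)M_p a = 4.125·a.
Adding the three: (m₁ − m₂)g = (m₁ + m₂ + 4.125)a, so a = (5.17 − 2.49)(9.8)/(5.17 + 2.49 + 4.125) = 2.229 m/s².
α = a/R = 2.229/0.177 = 12.59 rad/s².

α ≈ 12.6 rad/s²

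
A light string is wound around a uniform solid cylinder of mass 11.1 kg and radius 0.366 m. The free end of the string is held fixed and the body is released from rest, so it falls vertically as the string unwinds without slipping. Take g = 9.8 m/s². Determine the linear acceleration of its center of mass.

Translation: Mg − T = Ma. Rotation about the center: TR = Iα with I = ½MR².
With a = αR: T = (I/R²)a = (1/2)M a, so Mg = (1 + 0.5000)Ma.
a = g/(1 + 0.5000) = 9.8/1.500 = 6.533 m/s².

a ≈ 6.53 m/s²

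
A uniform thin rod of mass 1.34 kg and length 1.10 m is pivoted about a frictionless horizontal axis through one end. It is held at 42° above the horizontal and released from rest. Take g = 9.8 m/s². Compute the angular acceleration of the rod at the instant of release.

About the pivot, I = (1/3)ML² = (1/3)(1.34)(1.10)² = 0.5405 kg·m².
The weight acts at the center, a distance L/2 = 0.5500 m from the pivot; τ = Mg(L/2) cos 42° = 5.367 N·m.
α = τ/I = 5.367/0.5405 = 9.931 rad/s².

α ≈ 9.93 rad/s²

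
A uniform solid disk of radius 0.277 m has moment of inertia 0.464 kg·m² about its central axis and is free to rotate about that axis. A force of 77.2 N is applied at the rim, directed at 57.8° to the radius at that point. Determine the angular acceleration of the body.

α ≈ 39.0 rad/s²

Only the tangential component produces torque: τ = F R sinθ = (77.2)(0.277) sin 57.8° = 18.10 N·m.
From τ = Iα: α = 18.10/0.4640 = 39.00 rad/s².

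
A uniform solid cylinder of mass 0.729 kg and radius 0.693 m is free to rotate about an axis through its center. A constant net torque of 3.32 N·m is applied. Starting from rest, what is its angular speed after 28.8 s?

I = ½MR² = (1/2)(0.729)(0.693)² = 0.1751 kg·m².
α = τ/I = 3.32/0.1751 = 18.97 rad/s².
ω = ω₀ + αt = 0 + (18.97)(28.8) = 546.2 rad/s.

ω ≈ 546 rad/s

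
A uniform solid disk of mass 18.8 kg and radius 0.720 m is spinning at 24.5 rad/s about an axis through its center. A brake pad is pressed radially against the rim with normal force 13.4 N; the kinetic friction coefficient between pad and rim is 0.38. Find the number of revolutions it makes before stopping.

I = ½MR² = (1/2)(18.8)(0.720)² = 4.873 kg·m².
Friction force f = μN = (0.38)(13.4) = 5.092 N at the rim; torque magnitude τ = fR = 3.666 N·m, opposing ω.
|α| = τ/I = 3.666/4.873 = 0.7524 rad/s² (deceleration).
ω² = ω₀² − 2|α|θ with ω = 0 ⇒ θ = ω₀²/(2|α|) = 398.9 rad = 63.49 rev.

≈ 63.5 revolutions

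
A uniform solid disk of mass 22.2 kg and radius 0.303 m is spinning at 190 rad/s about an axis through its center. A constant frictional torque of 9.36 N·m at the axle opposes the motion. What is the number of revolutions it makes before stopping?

I = ½MR² = (1/2)(22.2)(0.303)² = 1.019 kg·m².
The net torque has magnitude 9.36 N·m, opposing ω.
|α| = τ/I = 9.360/1.019 = 9.185 rad/s² (deceleration).
ω² = ω₀² − 2|α|θ with ω = 0 ⇒ θ = ω₀²/(2|α|) = 1965 rad = 312.8 rev.

≈ 313 revolutions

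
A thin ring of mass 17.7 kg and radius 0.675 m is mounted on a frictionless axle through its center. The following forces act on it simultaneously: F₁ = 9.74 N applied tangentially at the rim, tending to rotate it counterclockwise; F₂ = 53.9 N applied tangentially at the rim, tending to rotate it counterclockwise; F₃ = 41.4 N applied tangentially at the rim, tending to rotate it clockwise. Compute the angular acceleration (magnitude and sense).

I = MR² = (17.7)(0.675)² = 8.065 kg·m².
Taking counterclockwise as positive: τ₁ = +(9.74)(0.675) = +6.575 N·m; τ₂ = +(53.9)(0.675) = +36.38 N·m; τ₃ = −(41.4)(0.675) = −27.95 N·m.
Net torque τ = 15.01 N·m.
α = τ/I = 15.01/8.065 = 1.861 rad/s².

α ≈ 1.86 rad/s², counterclockwise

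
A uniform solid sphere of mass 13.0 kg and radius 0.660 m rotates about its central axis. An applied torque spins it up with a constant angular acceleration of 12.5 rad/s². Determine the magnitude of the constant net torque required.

I = (2/5)MR² = (2/5)(13.0)(0.660)² = 2.265 kg·m².
τ = Iα = (2.265)(12.50) = 28.31 N·m.

τ ≈ 28.3 N·m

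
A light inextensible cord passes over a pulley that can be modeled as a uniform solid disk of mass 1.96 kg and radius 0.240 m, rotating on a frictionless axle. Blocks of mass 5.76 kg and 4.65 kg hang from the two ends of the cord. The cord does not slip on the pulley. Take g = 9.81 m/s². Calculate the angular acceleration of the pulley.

α ≈ 3.98 rad/s²

I = ½MR² = (1/2)(1.96)(0.240)² = 0.05645 kg·m².
Heavier block: m₁g − T₁ = m₁a. Lighter block: T₂ − m₂g = m₂a.
Pulley: (T₁ − T₂)R = Iα = I(a/R), so T₁ − T₂ = (I/R²)a = (1/2)M_p a = 0.9800·a.
Adding the three: (m₁ − m₂)g = (m₁ + m₂ + 0.9800)a, so a = (5.76 − 4.65)(9.81)/(5.76 + 4.65 + 0.9800) = 0.9560 m/s².
α = a/R = 0.9560/0.240 = 3.983 rad/s².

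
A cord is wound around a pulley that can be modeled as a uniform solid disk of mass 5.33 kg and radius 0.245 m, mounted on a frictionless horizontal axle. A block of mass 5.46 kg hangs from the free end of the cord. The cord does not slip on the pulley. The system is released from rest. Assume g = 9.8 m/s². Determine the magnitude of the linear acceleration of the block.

a ≈ 6.59 m/s²

I = ½MR² = (1/2)(5.33)(0.245)² = 0.1600 kg·m².
Block: mg − T = ma. Pulley: TR = Iα. No-slip: a = αR, so T = (I/R²)a = 2.665·a.
Then mg = (m + 2.665)a, so a = (5.46)(9.8)/(5.46 + 2.665) = 6.586 m/s².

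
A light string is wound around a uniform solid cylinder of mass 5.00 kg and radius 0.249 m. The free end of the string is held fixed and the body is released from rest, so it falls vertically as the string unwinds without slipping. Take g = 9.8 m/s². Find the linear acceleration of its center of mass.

a ≈ 6.53 m/s²

Translation: Mg − T = Ma. Rotation about the center: TR = Iα with I = ½MR².
With a = αR: T = (I/R²)a = (1/2)M a, so Mg = (1 + 0.5000)Ma.
a = g/(1 + 0.5000) = 9.8/1.500 = 6.533 m/s².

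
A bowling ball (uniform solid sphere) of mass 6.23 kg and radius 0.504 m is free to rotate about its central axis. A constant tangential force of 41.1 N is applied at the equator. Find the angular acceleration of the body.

I = (2/5)MR² = (2/5)(6.23)(0.504)² = 0.6330 kg·m².
τ = F R = (41.1)(0.504) = 20.71 N·m.
Newton's second law for rotation, τ = Iα, gives α = τ/I = 20.71/0.6330 = 32.72 rad/s².

α ≈ 32.7 rad/s²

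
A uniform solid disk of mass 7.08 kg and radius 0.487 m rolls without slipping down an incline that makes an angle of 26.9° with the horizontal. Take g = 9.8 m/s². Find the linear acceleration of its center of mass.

Translation along the incline: Mg sinθ − f = Ma.
Rotation about the center: fR = Iα with I = ½MR². No-slip gives a = αR, so f = (I/R²)a = (1/2)M a.
Substituting: Mg sinθ = (1 + 0.5000)Ma, so a = g sinθ/(1 + 0.5000) = (9.8) sin 26.9° / 1.500 = 2.956 m/s².

a ≈ 2.96 m/s²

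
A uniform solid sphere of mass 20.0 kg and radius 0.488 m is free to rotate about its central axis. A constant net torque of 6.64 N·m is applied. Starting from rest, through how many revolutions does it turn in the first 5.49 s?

≈ 8.36 revolutions

I = (2/5)MR² = (2/5)(20.0)(0.488)² = 1.905 kg·m².
α = τ/I = 6.64/1.905 = 3.485 rad/s².
θ = ½αt² = ½(3.485)(5.49)² = 52.52 rad.
Revolutions = θ/(2π) = 8.359.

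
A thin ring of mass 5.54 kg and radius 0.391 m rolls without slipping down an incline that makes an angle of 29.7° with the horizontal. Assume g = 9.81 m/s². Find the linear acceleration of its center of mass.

a ≈ 2.43 m/s²

Translation along the incline: Mg sinθ − f = Ma.
Rotation about the center: fR = Iα with I = MR². No-slip gives a = αR, so f = (I/R²)a = M a.
Substituting: Mg sinθ = (1 + 1.000)Ma, so a = g sinθ/(1 + 1.000) = (9.81) sin 29.7° / 2.000 = 2.430 m/s².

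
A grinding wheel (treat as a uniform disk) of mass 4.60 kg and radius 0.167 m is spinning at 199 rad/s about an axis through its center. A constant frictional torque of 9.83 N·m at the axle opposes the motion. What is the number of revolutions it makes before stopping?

≈ 20.6 revolutions

I = ½MR² = (1/2)(4.60)(0.167)² = 0.06414 kg·m².
The net torque has magnitude 9.83 N·m, opposing ω.
|α| = τ/I = 9.830/0.06414 = 153.2 rad/s² (deceleration).
ω² = ω₀² − 2|α|θ with ω = 0 ⇒ θ = ω₀²/(2|α|) = 129.2 rad = 20.56 rev.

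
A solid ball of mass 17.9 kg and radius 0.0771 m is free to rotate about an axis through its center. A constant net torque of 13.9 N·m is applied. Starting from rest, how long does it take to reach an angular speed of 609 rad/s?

I = (2/5)MR² = (2/5)(17.9)(0.0771)² = 0.04256 kg·m².
α = τ/I = 13.9/0.04256 = 326.6 rad/s².
ω = αt ⇒ t = ω/α = 609/326.6 = 1.865 s.

t ≈ 1.86 s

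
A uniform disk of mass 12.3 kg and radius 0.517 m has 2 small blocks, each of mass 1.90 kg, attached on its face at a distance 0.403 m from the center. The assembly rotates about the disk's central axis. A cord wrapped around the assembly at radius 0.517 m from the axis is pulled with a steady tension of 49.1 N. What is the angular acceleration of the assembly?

α ≈ 11.2 rad/s²

I_disk = ½MR² = ½(12.3)(0.517)² = 1.644 kg·m².
I_blocks = 2·m·r² = 2(1.90)(0.403)² = 0.6172 kg·m².
Total I = 2.261 kg·m².
τ = F r = (49.1)(0.517) = 25.38 N·m.
α = τ/I = 25.38/2.261 = 11.23 rad/s².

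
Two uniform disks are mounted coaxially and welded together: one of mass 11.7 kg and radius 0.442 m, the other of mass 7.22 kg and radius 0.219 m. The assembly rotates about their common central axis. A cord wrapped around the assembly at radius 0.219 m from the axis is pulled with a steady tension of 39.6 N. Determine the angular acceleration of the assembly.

I = ½M₁R₁² + ½M₂R₂² = ½(11.7)(0.442)² + ½(7.22)(0.219)² = 1.316 kg·m².
τ = F r = (39.6)(0.219) = 8.672 N·m.
α = τ/I = 8.672/1.316 = 6.590 rad/s².

α ≈ 6.59 rad/s²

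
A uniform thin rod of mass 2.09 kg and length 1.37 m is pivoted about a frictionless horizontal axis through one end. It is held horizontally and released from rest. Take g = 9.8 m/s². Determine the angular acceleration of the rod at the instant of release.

About the pivot, I = (1/3)ML² = (1/3)(2.09)(1.37)² = 1.308 kg·m².
The weight acts at the center, a distance L/2 = 0.6850 m from the pivot; τ = Mg(L/2) = 14.03 N·m.
α = τ/I = 14.03/1.308 = 10.73 rad/s².
(Equivalently α = (3g/(2L)) = 10.73 rad/s².)

α ≈ 10.7 rad/s²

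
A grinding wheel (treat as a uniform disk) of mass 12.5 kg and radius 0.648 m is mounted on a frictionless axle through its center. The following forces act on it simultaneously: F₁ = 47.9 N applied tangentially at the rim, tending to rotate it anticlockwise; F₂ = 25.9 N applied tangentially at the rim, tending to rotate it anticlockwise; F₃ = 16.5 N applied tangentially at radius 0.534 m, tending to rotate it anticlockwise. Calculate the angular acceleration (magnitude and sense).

α ≈ 21.6 rad/s², anticlockwise

I = ½MR² = (1/2)(12.5)(0.648)² = 2.624 kg·m².
Taking anticlockwise as positive: τ₁ = +(47.9)(0.648) = +31.04 N·m; τ₂ = +(25.9)(0.648) = +16.78 N·m; τ₃ = +(16.5)(0.534) = +8.811 N·m.
Net torque τ = 56.63 N·m.
α = τ/I = 56.63/2.624 = 21.58 rad/s².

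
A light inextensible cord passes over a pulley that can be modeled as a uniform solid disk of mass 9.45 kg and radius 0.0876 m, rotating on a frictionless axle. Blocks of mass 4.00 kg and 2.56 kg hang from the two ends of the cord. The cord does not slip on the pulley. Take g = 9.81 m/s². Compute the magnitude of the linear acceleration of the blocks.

a ≈ 1.25 m/s²

I = ½MR² = (1/2)(9.45)(0.0876)² = 0.03626 kg·m².
Heavier block: m₁g − T₁ = m₁a. Lighter block: T₂ − m₂g = m₂a.
Pulley: (T₁ − T₂)R = Iα = I(a/R), so T₁ − T₂ = (I/R²)a = (1/2)M_p a = 4.725·a.
Adding the three: (m₁ − m₂)g = (m₁ + m₂ + 4.725)a, so a = (4.00 − 2.56)(9.81)/(4.00 + 2.56 + 4.725) = 1.252 m/s².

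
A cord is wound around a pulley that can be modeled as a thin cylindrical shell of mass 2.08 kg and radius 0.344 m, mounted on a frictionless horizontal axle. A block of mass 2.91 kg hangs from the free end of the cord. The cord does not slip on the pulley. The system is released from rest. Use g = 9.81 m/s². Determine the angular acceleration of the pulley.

I = MR² = (2.08)(0.344)² = 0.2461 kg·m².
Block: mg − T = ma. Pulley: TR = Iα. No-slip: a = αR, so T = (I/R²)a = 2.080·a.
Then mg = (m + 2.080)a, so a = (2.91)(9.81)/(2.91 + 2.080) = 5.721 m/s².
α = a/R = 5.721/0.344 = 16.63 rad/s².

α ≈ 16.6 rad/s²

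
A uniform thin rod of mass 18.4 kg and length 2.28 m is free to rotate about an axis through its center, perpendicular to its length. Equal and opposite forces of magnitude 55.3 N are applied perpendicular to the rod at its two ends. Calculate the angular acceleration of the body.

α ≈ 15.8 rad/s²

I = (1/12)ML² = (1/12)(18.4)(2.28)² = 7.971 kg·m².
The couple gives τ = F·(L/2) + F·(L/2) = F L = (55.3)(2.28) = 126.1 N·m.
Newton's second law for rotation, τ = Iα, gives α = τ/I = 126.1/7.971 = 15.82 rad/s².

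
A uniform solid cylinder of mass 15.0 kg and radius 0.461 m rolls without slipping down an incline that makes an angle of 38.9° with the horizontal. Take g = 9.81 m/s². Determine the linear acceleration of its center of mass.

Translation along the incline: Mg sinθ − f = Ma.
Rotation about the center: fR = Iα with I = ½MR². No-slip gives a = αR, so f = (I/R²)a = (1/2)M a.
Substituting: Mg sinθ = (1 + 0.5000)Ma, so a = g sinθ/(1 + 0.5000) = (9.81) sin 38.9° / 1.500 = 4.107 m/s².

a ≈ 4.11 m/s²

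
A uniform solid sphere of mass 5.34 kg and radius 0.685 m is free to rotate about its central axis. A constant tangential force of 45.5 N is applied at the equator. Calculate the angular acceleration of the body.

α ≈ 31.1 rad/s²

I = (2/5)MR² = (2/5)(5.34)(0.685)² = 1.002 kg·m².
τ = F R = (45.5)(0.685) = 31.17 N·m.
Newton's second law for rotation, τ = Iα, gives α = τ/I = 31.17/1.002 = 31.10 rad/s².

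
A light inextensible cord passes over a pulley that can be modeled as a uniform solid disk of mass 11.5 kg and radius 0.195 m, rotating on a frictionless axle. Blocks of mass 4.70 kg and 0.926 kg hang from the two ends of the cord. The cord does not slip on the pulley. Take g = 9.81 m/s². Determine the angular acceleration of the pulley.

α ≈ 16.7 rad/s²

I = ½MR² = (1/2)(11.5)(0.195)² = 0.2186 kg·m².
Heavier block: m₁g − T₁ = m₁a. Lighter block: T₂ − m₂g = m₂a.
Pulley: (T₁ − T₂)R = Iα = I(a/R), so T₁ − T₂ = (I/R²)a = (1/2)M_p a = 5.750·a.
Adding the three: (m₁ − m₂)g = (m₁ + m₂ + 5.750)a, so a = (4.70 − 0.926)(9.81)/(4.70 + 0.926 + 5.750) = 3.254 m/s².
α = a/R = 3.254/0.195 = 16.69 rad/s².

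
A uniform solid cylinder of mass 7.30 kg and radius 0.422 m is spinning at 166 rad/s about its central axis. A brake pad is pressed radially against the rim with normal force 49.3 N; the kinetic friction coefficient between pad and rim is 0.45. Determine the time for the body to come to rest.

t ≈ 11.5 s

I = ½MR² = (1/2)(7.30)(0.422)² = 0.6500 kg·m².
Friction force f = μN = (0.45)(49.3) = 22.18 N at the rim; torque magnitude τ = fR = 9.362 N·m, opposing ω.
|α| = τ/I = 9.362/0.6500 = 14.40 rad/s² (deceleration).
0 = ω₀ − |α|t ⇒ t = ω₀/|α| = 166/14.40 = 11.53 s.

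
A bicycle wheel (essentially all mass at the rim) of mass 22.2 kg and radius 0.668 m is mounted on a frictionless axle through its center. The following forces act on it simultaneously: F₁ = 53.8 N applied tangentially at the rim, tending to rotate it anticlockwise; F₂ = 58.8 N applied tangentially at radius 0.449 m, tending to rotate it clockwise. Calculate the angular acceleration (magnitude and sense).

I = MR² = (22.2)(0.668)² = 9.906 kg·m².
Taking anticlockwise as positive: τ₁ = +(53.8)(0.668) = +35.94 N·m; τ₂ = −(58.8)(0.449) = −26.40 N·m.
Net torque τ = 9.537 N·m.
α = τ/I = 9.537/9.906 = 0.9628 rad/s².

α ≈ 0.963 rad/s², anticlockwise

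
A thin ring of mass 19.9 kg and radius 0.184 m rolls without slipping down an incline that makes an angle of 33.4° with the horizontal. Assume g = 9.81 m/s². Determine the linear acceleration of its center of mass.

Translation along the incline: Mg sinθ − f = Ma.
Rotation about the center: fR = Iα with I = MR². No-slip gives a = αR, so f = (I/R²)a = M a.
Substituting: Mg sinθ = (1 + 1.000)Ma, so a = g sinθ/(1 + 1.000) = (9.81) sin 33.4° / 2.000 = 2.700 m/s².

a ≈ 2.70 m/s²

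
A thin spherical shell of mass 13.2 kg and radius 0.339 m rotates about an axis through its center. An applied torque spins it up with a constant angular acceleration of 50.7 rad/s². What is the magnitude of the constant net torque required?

τ ≈ 51.3 N·m

I = (2/3)MR² = (2/3)(13.2)(0.339)² = 1.011 kg·m².
τ = Iα = (1.011)(50.70) = 51.27 N·m.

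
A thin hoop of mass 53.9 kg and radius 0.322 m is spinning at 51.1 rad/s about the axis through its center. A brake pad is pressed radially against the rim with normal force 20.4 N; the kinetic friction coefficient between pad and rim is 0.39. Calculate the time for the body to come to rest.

t ≈ 111 s

I = MR² = (53.9)(0.322)² = 5.589 kg·m².
Friction force f = μN = (0.39)(20.4) = 7.956 N at the rim; torque magnitude τ = fR = 2.562 N·m, opposing ω.
|α| = τ/I = 2.562/5.589 = 0.4584 rad/s² (deceleration).
0 = ω₀ − |α|t ⇒ t = ω₀/|α| = 51.1/0.4584 = 111.5 s.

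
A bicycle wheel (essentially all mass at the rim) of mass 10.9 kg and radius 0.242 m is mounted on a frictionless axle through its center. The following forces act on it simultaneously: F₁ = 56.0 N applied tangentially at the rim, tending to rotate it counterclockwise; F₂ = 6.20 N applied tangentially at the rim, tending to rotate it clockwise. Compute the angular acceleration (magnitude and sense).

α ≈ 18.9 rad/s², counterclockwise

I = MR² = (10.9)(0.242)² = 0.6383 kg·m².
Taking counterclockwise as positive: τ₁ = +(56.0)(0.242) = +13.55 N·m; τ₂ = −(6.20)(0.242) = −1.500 N·m.
Net torque τ = 12.05 N·m.
α = τ/I = 12.05/0.6383 = 18.88 rad/s².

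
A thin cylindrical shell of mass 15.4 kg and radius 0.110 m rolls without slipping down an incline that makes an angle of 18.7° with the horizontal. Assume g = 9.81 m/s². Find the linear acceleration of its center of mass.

a ≈ 1.57 m/s²

Translation along the incline: Mg sinθ − f = Ma.
Rotation about the center: fR = Iα with I = MR². No-slip gives a = αR, so f = (I/R²)a = M a.
Substituting: Mg sinθ = (1 + 1.000)Ma, so a = g sinθ/(1 + 1.000) = (9.81) sin 18.7° / 2.000 = 1.573 m/s².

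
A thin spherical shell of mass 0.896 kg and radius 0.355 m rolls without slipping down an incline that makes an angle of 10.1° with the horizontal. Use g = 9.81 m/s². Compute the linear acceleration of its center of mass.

a ≈ 1.03 m/s²

Translation along the incline: Mg sinθ − f = Ma.
Rotation about the center: fR = Iα with I = (2/3)MR². No-slip gives a = αR, so f = (I/R²)a = (2/3)M a.
Substituting: Mg sinθ = (1 + 0.6667)Ma, so a = g sinθ/(1 + 0.6667) = (9.81) sin 10.1° / 1.667 = 1.032 m/s².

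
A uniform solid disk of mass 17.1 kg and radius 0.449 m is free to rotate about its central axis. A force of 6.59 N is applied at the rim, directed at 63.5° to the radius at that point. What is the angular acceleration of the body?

I = ½MR² = (1/2)(17.1)(0.449)² = 1.724 kg·m².
Only the tangential component produces torque: τ = F R sinθ = (6.59)(0.449) sin 63.5° = 2.648 N·m.
From τ = Iα: α = 2.648/1.724 = 1.536 rad/s².

α ≈ 1.54 rad/s²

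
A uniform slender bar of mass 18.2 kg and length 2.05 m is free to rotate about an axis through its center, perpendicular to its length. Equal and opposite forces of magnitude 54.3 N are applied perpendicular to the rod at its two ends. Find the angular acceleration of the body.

α ≈ 17.5 rad/s²

I = (1/12)ML² = (1/12)(18.2)(2.05)² = 6.374 kg·m².
The couple gives τ = F·(L/2) + F·(L/2) = F L = (54.3)(2.05) = 111.3 N·m.
From τ = Iα: α = 111.3/6.374 = 17.46 rad/s².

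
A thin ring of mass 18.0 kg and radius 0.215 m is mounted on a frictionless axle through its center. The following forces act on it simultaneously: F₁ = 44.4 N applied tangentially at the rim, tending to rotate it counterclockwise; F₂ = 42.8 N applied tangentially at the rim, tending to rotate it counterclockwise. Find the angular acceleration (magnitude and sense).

I = MR² = (18.0)(0.215)² = 0.8320 kg·m².
Taking counterclockwise as positive: τ₁ = +(44.4)(0.215) = +9.546 N·m; τ₂ = +(42.8)(0.215) = +9.202 N·m.
Net torque τ = 18.75 N·m.
α = τ/I = 18.75/0.8320 = 22.53 rad/s².

α ≈ 22.5 rad/s², counterclockwise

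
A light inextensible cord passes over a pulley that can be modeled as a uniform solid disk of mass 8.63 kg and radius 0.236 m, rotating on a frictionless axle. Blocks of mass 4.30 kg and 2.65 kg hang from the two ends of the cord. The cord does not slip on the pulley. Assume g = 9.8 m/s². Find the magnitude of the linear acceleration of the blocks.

a ≈ 1.44 m/s²

I = ½MR² = (1/2)(8.63)(0.236)² = 0.2403 kg·m².
Heavier block: m₁g − T₁ = m₁a. Lighter block: T₂ − m₂g = m₂a.
Pulley: (T₁ − T₂)R = Iα = I(a/R), so T₁ − T₂ = (I/R²)a = (1/2)M_p a = 4.315·a.
Adding the three: (m₁ − m₂)g = (m₁ + m₂ + 4.315)a, so a = (4.30 − 2.65)(9.8)/(4.30 + 2.65 + 4.315) = 1.435 m/s².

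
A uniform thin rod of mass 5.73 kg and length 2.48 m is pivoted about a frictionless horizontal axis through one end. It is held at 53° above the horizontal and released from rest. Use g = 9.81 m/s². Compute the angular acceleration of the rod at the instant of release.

About the pivot, I = (1/3)ML² = (1/3)(5.73)(2.48)² = 11.75 kg·m².
The weight acts at the center, a distance L/2 = 1.240 m from the pivot; τ = Mg(L/2) cos 53° = 41.95 N·m.
α = τ/I = 41.95/11.75 = 3.571 rad/s².
(Equivalently α = (3g/(2L)) cos 53° = 3.571 rad/s².)

α ≈ 3.57 rad/s²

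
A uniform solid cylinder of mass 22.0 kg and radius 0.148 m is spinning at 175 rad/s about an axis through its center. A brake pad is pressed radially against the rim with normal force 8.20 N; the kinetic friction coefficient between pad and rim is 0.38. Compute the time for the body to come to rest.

t ≈ 91.4 s

I = ½MR² = (1/2)(22.0)(0.148)² = 0.2409 kg·m².
Friction force f = μN = (0.38)(8.20) = 3.116 N at the rim; torque magnitude τ = fR = 0.4612 N·m, opposing ω.
|α| = τ/I = 0.4612/0.2409 = 1.914 rad/s² (deceleration).
0 = ω₀ − |α|t ⇒ t = ω₀/|α| = 175/1.914 = 91.43 s.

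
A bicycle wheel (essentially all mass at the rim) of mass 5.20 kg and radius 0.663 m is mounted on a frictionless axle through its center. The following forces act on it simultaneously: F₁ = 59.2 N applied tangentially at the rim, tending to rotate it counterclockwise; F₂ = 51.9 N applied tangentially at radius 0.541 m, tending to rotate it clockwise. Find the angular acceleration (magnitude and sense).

I = MR² = (5.20)(0.663)² = 2.286 kg·m².
Taking counterclockwise as positive: τ₁ = +(59.2)(0.663) = +39.25 N·m; τ₂ = −(51.9)(0.541) = −28.08 N·m.
Net torque τ = 11.17 N·m.
α = τ/I = 11.17/2.286 = 4.888 rad/s².

α ≈ 4.89 rad/s², counterclockwise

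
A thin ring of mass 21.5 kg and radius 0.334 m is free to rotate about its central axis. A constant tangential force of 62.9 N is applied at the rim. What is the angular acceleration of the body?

I = MR² = (21.5)(0.334)² = 2.398 kg·m².
τ = F R = (62.9)(0.334) = 21.01 N·m.
From τ = Iα: α = 21.01/2.398 = 8.759 rad/s².

α ≈ 8.76 rad/s²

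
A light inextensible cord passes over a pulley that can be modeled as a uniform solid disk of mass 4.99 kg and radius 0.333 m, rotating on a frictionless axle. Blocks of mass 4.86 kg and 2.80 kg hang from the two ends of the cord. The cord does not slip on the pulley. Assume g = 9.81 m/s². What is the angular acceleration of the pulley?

I = ½MR² = (1/2)(4.99)(0.333)² = 0.2767 kg·m².
Heavier block: m₁g − T₁ = m₁a. Lighter block: T₂ − m₂g = m₂a.
Pulley: (T₁ − T₂)R = Iα = I(a/R), so T₁ − T₂ = (I/R²)a = (1/2)M_p a = 2.495·a.
Adding the three: (m₁ − m₂)g = (m₁ + m₂ + 2.495)a, so a = (4.86 − 2.80)(9.81)/(4.86 + 2.80 + 2.495) = 1.990 m/s².
α = a/R = 1.990/0.333 = 5.976 rad/s².

α ≈ 5.98 rad/s²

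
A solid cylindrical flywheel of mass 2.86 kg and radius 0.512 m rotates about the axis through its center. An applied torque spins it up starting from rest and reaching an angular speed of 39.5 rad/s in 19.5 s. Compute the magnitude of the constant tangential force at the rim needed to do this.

F ≈ 1.48 N

I = ½MR² = (1/2)(2.86)(0.512)² = 0.3749 kg·m².
α = Δω/Δt = (39.5 − 0)/19.5 = 2.026 rad/s².
The required torque is τ = Iα = (0.3749)(2.026) = 0.7593 N·m.
A tangential force at the rim gives τ = FR, so F = τ/R = 0.7593/0.512 = 1.483 N.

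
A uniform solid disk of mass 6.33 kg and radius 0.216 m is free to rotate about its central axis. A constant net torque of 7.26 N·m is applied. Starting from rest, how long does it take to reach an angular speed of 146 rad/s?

t ≈ 2.97 s

I = ½MR² = (1/2)(6.33)(0.216)² = 0.1477 kg·m².
α = τ/I = 7.26/0.1477 = 49.16 rad/s².
ω = αt ⇒ t = ω/α = 146/49.16 = 2.970 s.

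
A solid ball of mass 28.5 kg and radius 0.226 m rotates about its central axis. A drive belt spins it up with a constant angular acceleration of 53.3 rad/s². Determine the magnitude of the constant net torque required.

τ ≈ 31.0 N·m

I = (2/5)MR² = (2/5)(28.5)(0.226)² = 0.5823 kg·m².
τ = Iα = (0.5823)(53.30) = 31.03 N·m.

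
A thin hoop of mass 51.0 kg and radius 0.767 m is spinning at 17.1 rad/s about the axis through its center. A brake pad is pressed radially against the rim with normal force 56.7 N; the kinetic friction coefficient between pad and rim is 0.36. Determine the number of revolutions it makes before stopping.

I = MR² = (51.0)(0.767)² = 30.00 kg·m².
Friction force f = μN = (0.36)(56.7) = 20.41 N at the rim; torque magnitude τ = fR = 15.66 N·m, opposing ω.
|α| = τ/I = 15.66/30.00 = 0.5218 rad/s² (deceleration).
ω² = ω₀² − 2|α|θ with ω = 0 ⇒ θ = ω₀²/(2|α|) = 280.2 rad = 44.59 rev.

≈ 44.6 revolutions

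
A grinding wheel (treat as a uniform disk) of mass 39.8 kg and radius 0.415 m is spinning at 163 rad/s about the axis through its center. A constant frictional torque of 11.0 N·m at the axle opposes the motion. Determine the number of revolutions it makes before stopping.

I = ½MR² = (1/2)(39.8)(0.415)² = 3.427 kg·m².
The net torque has magnitude 11.0 N·m, opposing ω.
|α| = τ/I = 11.00/3.427 = 3.210 rad/s² (deceleration).
ω² = ω₀² − 2|α|θ with ω = 0 ⇒ θ = ω₀²/(2|α|) = 4139 rad = 658.8 rev.

≈ 659 revolutions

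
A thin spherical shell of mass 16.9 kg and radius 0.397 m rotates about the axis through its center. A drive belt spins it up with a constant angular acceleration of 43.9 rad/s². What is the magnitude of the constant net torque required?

I = (2/3)MR² = (2/3)(16.9)(0.397)² = 1.776 kg·m².
τ = Iα = (1.776)(43.90) = 77.95 N·m.

τ ≈ 78.0 N·m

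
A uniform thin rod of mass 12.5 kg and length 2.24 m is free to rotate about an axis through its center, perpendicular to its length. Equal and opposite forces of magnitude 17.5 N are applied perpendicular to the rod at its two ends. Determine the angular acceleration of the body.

I = (1/12)ML² = (1/12)(12.5)(2.24)² = 5.227 kg·m².
The couple gives τ = F·(L/2) + F·(L/2) = F L = (17.5)(2.24) = 39.20 N·m.
Newton's second law for rotation, τ = Iα, gives α = τ/I = 39.20/5.227 = 7.500 rad/s².

α ≈ 7.50 rad/s²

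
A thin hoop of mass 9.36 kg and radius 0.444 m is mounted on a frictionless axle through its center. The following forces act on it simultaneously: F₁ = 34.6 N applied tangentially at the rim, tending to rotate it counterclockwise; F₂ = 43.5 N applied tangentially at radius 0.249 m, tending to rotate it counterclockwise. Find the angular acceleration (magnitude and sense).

α ≈ 14.2 rad/s², counterclockwise

I = MR² = (9.36)(0.444)² = 1.845 kg·m².
Taking counterclockwise as positive: τ₁ = +(34.6)(0.444) = +15.36 N·m; τ₂ = +(43.5)(0.249) = +10.83 N·m.
Net torque τ = 26.19 N·m.
α = τ/I = 26.19/1.845 = 14.20 rad/s².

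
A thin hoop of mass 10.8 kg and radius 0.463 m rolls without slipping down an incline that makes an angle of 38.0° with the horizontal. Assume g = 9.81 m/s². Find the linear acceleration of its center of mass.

Translation along the incline: Mg sinθ − f = Ma.
Rotation about the center: fR = Iα with I = MR². No-slip gives a = αR, so f = (I/R²)a = M a.
Substituting: Mg sinθ = (1 + 1.000)Ma, so a = g sinθ/(1 + 1.000) = (9.81) sin 38.0° / 2.000 = 3.020 m/s².

a ≈ 3.02 m/s²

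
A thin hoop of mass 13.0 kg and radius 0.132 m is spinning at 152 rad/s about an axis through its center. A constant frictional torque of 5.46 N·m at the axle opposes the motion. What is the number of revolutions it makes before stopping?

≈ 76.3 revolutions

I = MR² = (13.0)(0.132)² = 0.2265 kg·m².
The net torque has magnitude 5.46 N·m, opposing ω.
|α| = τ/I = 5.460/0.2265 = 24.10 rad/s² (deceleration).
ω² = ω₀² − 2|α|θ with ω = 0 ⇒ θ = ω₀²/(2|α|) = 479.2 rad = 76.27 rev.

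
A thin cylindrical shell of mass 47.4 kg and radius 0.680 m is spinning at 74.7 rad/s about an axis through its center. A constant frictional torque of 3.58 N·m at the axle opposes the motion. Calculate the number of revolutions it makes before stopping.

I = MR² = (47.4)(0.680)² = 21.92 kg·m².
The net torque has magnitude 3.58 N·m, opposing ω.
|α| = τ/I = 3.580/21.92 = 0.1633 rad/s² (deceleration).
ω² = ω₀² − 2|α|θ with ω = 0 ⇒ θ = ω₀²/(2|α|) = 17080 rad = 2719 rev.

≈ 2720 revolutions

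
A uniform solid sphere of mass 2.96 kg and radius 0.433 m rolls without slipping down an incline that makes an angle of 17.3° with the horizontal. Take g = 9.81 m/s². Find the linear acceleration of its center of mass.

Translation along the incline: Mg sinθ − f = Ma.
Rotation about the center: fR = Iα with I = (2/5)MR². No-slip gives a = αR, so f = (I/R²)a = (2/5)M a.
Substituting: Mg sinθ = (1 + 0.4000)Ma, so a = g sinθ/(1 + 0.4000) = (9.81) sin 17.3° / 1.400 = 2.084 m/s².

a ≈ 2.08 m/s²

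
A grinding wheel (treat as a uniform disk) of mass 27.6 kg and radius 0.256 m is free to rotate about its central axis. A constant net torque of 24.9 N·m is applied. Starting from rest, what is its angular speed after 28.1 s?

I = ½MR² = (1/2)(27.6)(0.256)² = 0.9044 kg·m².
α = τ/I = 24.9/0.9044 = 27.53 rad/s².
ω = ω₀ + αt = 0 + (27.53)(28.1) = 773.7 rad/s.

ω ≈ 774 rad/s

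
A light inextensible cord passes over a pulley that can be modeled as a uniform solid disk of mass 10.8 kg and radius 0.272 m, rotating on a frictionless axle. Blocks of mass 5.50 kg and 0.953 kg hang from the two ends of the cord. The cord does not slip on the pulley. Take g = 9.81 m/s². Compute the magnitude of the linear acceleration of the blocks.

I = ½MR² = (1/2)(10.8)(0.272)² = 0.3995 kg·m².
Heavier block: m₁g − T₁ = m₁a. Lighter block: T₂ − m₂g = m₂a.
Pulley: (T₁ − T₂)R = Iα = I(a/R), so T₁ − T₂ = (I/R²)a = (1/2)M_p a = 5.400·a.
Adding the three: (m₁ − m₂)g = (m₁ + m₂ + 5.400)a, so a = (5.50 − 0.953)(9.81)/(5.50 + 0.953 + 5.400) = 3.763 m/s².

a ≈ 3.76 m/s²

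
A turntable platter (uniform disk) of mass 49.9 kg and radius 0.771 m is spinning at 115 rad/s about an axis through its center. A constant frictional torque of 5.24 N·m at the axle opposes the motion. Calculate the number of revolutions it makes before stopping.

≈ 2980 revolutions

I = ½MR² = (1/2)(49.9)(0.771)² = 14.83 kg·m².
The net torque has magnitude 5.24 N·m, opposing ω.
|α| = τ/I = 5.240/14.83 = 0.3533 rad/s² (deceleration).
ω² = ω₀² − 2|α|θ with ω = 0 ⇒ θ = ω₀²/(2|α|) = 18720 rad = 2979 rev.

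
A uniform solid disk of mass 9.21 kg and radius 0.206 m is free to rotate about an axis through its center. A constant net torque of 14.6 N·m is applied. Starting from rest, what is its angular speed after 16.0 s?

I = ½MR² = (1/2)(9.21)(0.206)² = 0.1954 kg·m².
α = τ/I = 14.6/0.1954 = 74.71 rad/s².
ω = ω₀ + αt = 0 + (74.71)(16.0) = 1195 rad/s.

ω ≈ 1200 rad/s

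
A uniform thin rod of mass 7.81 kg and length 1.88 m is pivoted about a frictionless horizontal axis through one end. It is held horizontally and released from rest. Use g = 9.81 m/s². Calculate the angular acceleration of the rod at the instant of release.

α ≈ 7.83 rad/s²

About the pivot, I = (1/3)ML² = (1/3)(7.81)(1.88)² = 9.201 kg·m².
The weight acts at the center, a distance L/2 = 0.9400 m from the pivot; τ = Mg(L/2) = 72.02 N·m.
α = τ/I = 72.02/9.201 = 7.827 rad/s².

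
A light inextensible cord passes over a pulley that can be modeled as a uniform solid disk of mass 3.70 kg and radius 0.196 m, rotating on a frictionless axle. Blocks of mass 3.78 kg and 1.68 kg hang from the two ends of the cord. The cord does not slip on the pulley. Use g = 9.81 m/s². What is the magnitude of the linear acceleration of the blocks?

a ≈ 2.82 m/s²

I = ½MR² = (1/2)(3.70)(0.196)² = 0.07107 kg·m².
Heavier block: m₁g − T₁ = m₁a. Lighter block: T₂ − m₂g = m₂a.
Pulley: (T₁ − T₂)R = Iα = I(a/R), so T₁ − T₂ = (I/R²)a = (1/2)M_p a = 1.850·a.
Adding the three: (m₁ − m₂)g = (m₁ + m₂ + 1.850)a, so a = (3.78 − 1.68)(9.81)/(3.78 + 1.68 + 1.850) = 2.818 m/s².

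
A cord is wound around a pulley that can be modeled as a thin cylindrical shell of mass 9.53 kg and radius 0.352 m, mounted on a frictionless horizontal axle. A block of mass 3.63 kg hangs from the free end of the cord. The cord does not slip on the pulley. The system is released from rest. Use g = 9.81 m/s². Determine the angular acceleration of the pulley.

α ≈ 7.69 rad/s²

I = MR² = (9.53)(0.352)² = 1.181 kg·m².
Block: mg − T = ma. Pulley: TR = Iα. No-slip: a = αR, so T = (I/R²)a = 9.530·a.
Then mg = (m + 9.530)a, so a = (3.63)(9.81)/(3.63 + 9.530) = 2.706 m/s².
α = a/R = 2.706/0.352 = 7.687 rad/s².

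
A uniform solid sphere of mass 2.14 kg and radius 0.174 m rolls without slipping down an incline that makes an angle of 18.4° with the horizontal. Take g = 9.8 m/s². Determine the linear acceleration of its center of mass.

a ≈ 2.21 m/s²

Translation along the incline: Mg sinθ − f = Ma.
Rotation about the center: fR = Iα with I = (2/5)MR². No-slip gives a = αR, so f = (I/R²)a = (2/5)M a.
Substituting: Mg sinθ = (1 + 0.4000)Ma, so a = g sinθ/(1 + 0.4000) = (9.8) sin 18.4° / 1.400 = 2.210 m/s².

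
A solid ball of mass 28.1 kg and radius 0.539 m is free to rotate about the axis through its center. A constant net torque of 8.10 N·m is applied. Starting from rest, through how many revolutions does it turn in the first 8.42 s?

I = (2/5)MR² = (2/5)(28.1)(0.539)² = 3.265 kg·m².
α = τ/I = 8.10/3.265 = 2.481 rad/s².
θ = ½αt² = ½(2.481)(8.42)² = 87.93 rad.
Revolutions = θ/(2π) = 13.99.

≈ 14.0 revolutions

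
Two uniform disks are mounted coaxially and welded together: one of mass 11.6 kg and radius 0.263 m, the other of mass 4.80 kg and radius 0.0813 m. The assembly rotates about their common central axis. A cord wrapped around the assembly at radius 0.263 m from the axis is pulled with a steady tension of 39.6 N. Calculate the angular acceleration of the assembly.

α ≈ 25.0 rad/s²

I = ½M₁R₁² + ½M₂R₂² = ½(11.6)(0.263)² + ½(4.80)(0.0813)² = 0.4170 kg·m².
τ = F r = (39.6)(0.263) = 10.41 N·m.
α = τ/I = 10.41/0.4170 = 24.97 rad/s².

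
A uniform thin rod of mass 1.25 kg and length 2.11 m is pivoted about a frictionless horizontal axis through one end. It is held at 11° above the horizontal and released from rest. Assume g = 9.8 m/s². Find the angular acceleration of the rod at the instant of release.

α ≈ 6.84 rad/s²

About the pivot, I = (1/3)ML² = (1/3)(1.25)(2.11)² = 1.855 kg·m².
The weight acts at the center, a distance L/2 = 1.055 m from the pivot; τ = Mg(L/2) cos 11° = 12.69 N·m.
α = τ/I = 12.69/1.855 = 6.839 rad/s².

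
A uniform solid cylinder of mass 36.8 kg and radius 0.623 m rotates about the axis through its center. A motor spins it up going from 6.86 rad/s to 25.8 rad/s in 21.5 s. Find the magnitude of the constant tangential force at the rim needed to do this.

I = ½MR² = (1/2)(36.8)(0.623)² = 7.142 kg·m².
α = Δω/Δt = (25.8 − 6.86)/21.5 = 0.8809 rad/s².
The required torque is τ = Iα = (7.142)(0.8809) = 6.291 N·m.
A tangential force at the rim gives τ = FR, so F = τ/R = 6.291/0.623 = 10.10 N.

F ≈ 10.1 N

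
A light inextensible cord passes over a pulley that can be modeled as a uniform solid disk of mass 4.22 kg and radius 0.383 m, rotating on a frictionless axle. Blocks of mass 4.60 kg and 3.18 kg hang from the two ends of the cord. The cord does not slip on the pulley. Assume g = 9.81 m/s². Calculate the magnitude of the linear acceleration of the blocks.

a ≈ 1.41 m/s²

I = ½MR² = (1/2)(4.22)(0.383)² = 0.3095 kg·m².
Heavier block: m₁g − T₁ = m₁a. Lighter block: T₂ − m₂g = m₂a.
Pulley: (T₁ − T₂)R = Iα = I(a/R), so T₁ − T₂ = (I/R²)a = (1/2)M_p a = 2.110·a.
Adding the three: (m₁ − m₂)g = (m₁ + m₂ + 2.110)a, so a = (4.60 − 3.18)(9.81)/(4.60 + 3.18 + 2.110) = 1.409 m/s².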